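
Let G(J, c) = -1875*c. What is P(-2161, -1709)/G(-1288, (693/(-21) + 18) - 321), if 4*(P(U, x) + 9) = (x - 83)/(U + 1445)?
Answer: -1499/112770000 ≈ -1.3293e-5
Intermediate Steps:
P(U, x) = -9 + (-83 + x)/(4*(1445 + U)) (P(U, x) = -9 + ((x - 83)/(U + 1445))/4 = -9 + ((-83 + x)/(1445 + U))/4 = -9 + (-83 + x)/(4*(1445 + U)))
P(-2161, -1709)/G(-1288, (693/(-21) + 18) - 321) = ((-52103 - 1709 - 36*(-2161))/(4*(1445 - 2161)))/((-1875*((693/(-21) + 18) - 321))) = ((¼)*(-52103 - 1709 + 77796)/(-716))/((-1875*((693*(-1/21) + 18) - 321))) = ((¼)*(-1/716)*23984)/((-1875*((-33 + 18) - 321))) = -1499*(-1/(1875*(-15 - 321)))/179 = -1499/(179*((-1875*(-336)))) = -1499/179/630000 = -1499/179*1/630000 = -1499/112770000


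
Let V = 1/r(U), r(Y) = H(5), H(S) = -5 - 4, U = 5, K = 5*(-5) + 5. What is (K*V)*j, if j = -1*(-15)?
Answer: 100/3 ≈ 33.333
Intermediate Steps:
K = -20 (K = -25 + 5 = -20)
H(S) = -9
j = 15
r(Y) = -9
V = -⅑ (V = 1/(-9) = -⅑ ≈ -0.11111)
(K*V)*j = -20*(-⅑)*15 = (20/9)*15 = 100/3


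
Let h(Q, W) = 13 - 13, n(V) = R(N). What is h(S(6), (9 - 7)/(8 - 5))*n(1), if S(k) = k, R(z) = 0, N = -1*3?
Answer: 0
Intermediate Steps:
N = -3
n(V) = 0
h(Q, W) = 0
h(S(6), (9 - 7)/(8 - 5))*n(1) = 0*0 = 0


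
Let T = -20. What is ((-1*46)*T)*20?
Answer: 18400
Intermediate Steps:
((-1*46)*T)*20 = (-1*46*(-20))*20 = -46*(-20)*20 = 920*20 = 18400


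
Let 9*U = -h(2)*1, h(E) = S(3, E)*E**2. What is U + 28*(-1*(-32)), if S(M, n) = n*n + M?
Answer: 8036/9 ≈ 892.89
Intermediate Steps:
S(M, n) = M + n**2 (S(M, n) = n**2 + M = M + n**2)
h(E) = E**2*(3 + E**2) (h(E) = (3 + E**2)*E**2 = E**2*(3 + E**2))
U = -28/9 (U = (-2**2*(3 + 2**2)*1)/9 = (-4*(3 + 4)*1)/9 = (-4*7*1)/9 = (-1*28*1)/9 = (-28*1)/9 = (1/9)*(-28) = -28/9 ≈ -3.1111)
U + 28*(-1*(-32)) = -28/9 + 28*(-1*(-32)) = -28/9 + 28*32 = -28/9 + 896 = 8036/9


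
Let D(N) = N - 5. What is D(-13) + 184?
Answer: 166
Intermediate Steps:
D(N) = -5 + N
D(-13) + 184 = (-5 - 13) + 184 = -18 + 184 = 166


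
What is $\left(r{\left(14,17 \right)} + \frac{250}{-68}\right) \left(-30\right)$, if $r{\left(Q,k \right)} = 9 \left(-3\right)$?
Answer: $\frac{15645}{17} \approx 920.29$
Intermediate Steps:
$r{\left(Q,k \right)} = -27$
$\left(r{\left(14,17 \right)} + \frac{250}{-68}\right) \left(-30\right) = \left(-27 + \frac{250}{-68}\right) \left(-30\right) = \left(-27 + 250 \left(- \frac{1}{68}\right)\right) \left(-30\right) = \left(-27 - \frac{125}{34}\right) \left(-30\right) = \left(- \frac{1043}{34}\right) \left(-30\right) = \frac{15645}{17}$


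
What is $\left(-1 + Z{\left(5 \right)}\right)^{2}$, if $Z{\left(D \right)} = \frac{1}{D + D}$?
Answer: $\frac{81}{100} \approx 0.81$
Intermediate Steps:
$Z{\left(D \right)} = \frac{1}{2 D}$
$\left(-1 + Z{\left(5 \right)}\right)^{2} = \left(-1 + \frac{1}{2 \cdot 5}\right)^{2} = \left(-1 + \frac{1}{2} \cdot \frac{1}{5}\right)^{2} = \left(-1 + \frac{1}{10}\right)^{2} = \left(- \frac{9}{10}\right)^{2} = \frac{81}{100}$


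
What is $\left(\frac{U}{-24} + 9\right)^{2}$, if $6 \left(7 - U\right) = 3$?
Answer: $\frac{175561}{2304} \approx 76.198$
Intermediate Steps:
$U = \frac{13}{2}$ ($U = 7 - \frac{1}{2} = \frac{13}{2} \approx 6.5$)
$\left(\frac{U}{-24} + 9\right)^{2} = \left(\frac{13}{2 \left(-24\right)} + 9\right)^{2} = \left(\frac{13}{2} \left(- \frac{1}{24}\right) + 9\right)^{2} = \left(- \frac{13}{48} + 9\right)^{2} = \left(\frac{419}{48}\right)^{2} = \frac{175561}{2304}$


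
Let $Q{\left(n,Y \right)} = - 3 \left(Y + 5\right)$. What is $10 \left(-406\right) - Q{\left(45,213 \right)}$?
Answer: $-3406$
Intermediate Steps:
$Q{\left(n,Y \right)} = -15 - 3 Y$ ($Q{\left(n,Y \right)} = - 3 \left(5 + Y\right) = -15 - 3 Y$)
$10 \left(-406\right) - Q{\left(45,213 \right)} = 10 \left(-406\right) - \left(-15 - 639\right) = -4060 - \left(-15 - 639\right) = -4060 - -654 = -4060 + 654 = -3406$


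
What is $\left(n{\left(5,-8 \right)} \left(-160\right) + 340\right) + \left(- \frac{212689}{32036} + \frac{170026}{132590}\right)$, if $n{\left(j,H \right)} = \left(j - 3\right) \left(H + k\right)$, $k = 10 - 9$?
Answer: $\frac{5468095938813}{2123826620} \approx 2574.6$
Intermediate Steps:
$k = 1$
$n{\left(j,H \right)} = \left(1 + H\right) \left(-3 + j\right)$ ($n{\left(j,H \right)} = \left(j - 3\right) \left(H + 1\right) = \left(-3 + j\right) \left(1 + H\right) = \left(1 + H\right) \left(-3 + j\right)$)
$\left(n{\left(5,-8 \right)} \left(-160\right) + 340\right) + \left(- \frac{212689}{32036} + \frac{170026}{132590}\right) = \left(\left(-3 + 5 - -24 - 40\right) \left(-160\right) + 340\right) + \left(- \frac{212689}{32036} + \frac{170026}{132590}\right) = \left(\left(-3 + 5 + 24 - 40\right) \left(-160\right) + 340\right) + \left(\left(-212689\right) \frac{1}{32036} + 170026 \cdot \frac{1}{132590}\right) = \left(\left(-14\right) \left(-160\right) + 340\right) + \left(- \frac{212689}{32036} + \frac{85013}{66295}\right) = \left(2240 + 340\right) - \frac{11376740787}{2123826620} = 2580 - \frac{11376740787}{2123826620} = \frac{5468095938813}{2123826620}$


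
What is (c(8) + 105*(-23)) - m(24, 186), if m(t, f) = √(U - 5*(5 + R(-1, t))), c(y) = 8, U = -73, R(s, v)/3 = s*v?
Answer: -2407 - √262 ≈ -2423.2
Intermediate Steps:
R(s, v) = 3*s*v (R(s, v) = 3*(s*v) = 3*s*v)
m(t, f) = √(-98 + 15*t) (m(t, f) = √(-73 - 5*(5 + 3*(-1)*t)) = √(-73 - 5*(5 - 3*t)) = √(-73 + (-25 + 15*t)) = √(-98 + 15*t))
(c(8) + 105*(-23)) - m(24, 186) = (8 + 105*(-23)) - √(-98 + 15*24) = (8 - 2415) - √(-98 + 360) = -2407 - √262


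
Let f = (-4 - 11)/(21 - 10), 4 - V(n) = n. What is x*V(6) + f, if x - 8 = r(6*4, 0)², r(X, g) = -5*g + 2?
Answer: -279/11 ≈ -25.364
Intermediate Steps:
V(n) = 4 - n
f = -15/11 ≈ -1.3636
r(X, g) = 2 - 5*g
x = 12 (x = 8 + (2 - 5*0)² = 8 + (2 + 0)² = 8 + 2² = 8 + 4 = 12)
x*V(6) + f = 12*(4 - 1*6) - 15/11 = 12*(4 - 6) - 15/11 = 12*(-2) - 15/11 = -24 - 15/11 = -279/11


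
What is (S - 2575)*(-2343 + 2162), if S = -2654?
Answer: 946449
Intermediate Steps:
(S - 2575)*(-2343 + 2162) = (-2654 - 2575)*(-2343 + 2162) = -5229*(-181) = 946449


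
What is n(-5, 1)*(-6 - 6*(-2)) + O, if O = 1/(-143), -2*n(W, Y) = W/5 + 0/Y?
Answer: 428/143 ≈ 2.9930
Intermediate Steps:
n(W, Y) = -W/10 (n(W, Y) = -(W/5 + 0/Y)/2 = -(W*(⅕) + 0)/2 = -(W/5 + 0)/2 = -W/10)
O = -1/143 ≈ -0.0069930
n(-5, 1)*(-6 - 6*(-2)) + O = (-⅒*(-5))*(-6 - 6*(-2)) - 1/143 = (-6 + 12)/2 - 1/143 = (½)*6 - 1/143 = 3 - 1/143 = 428/143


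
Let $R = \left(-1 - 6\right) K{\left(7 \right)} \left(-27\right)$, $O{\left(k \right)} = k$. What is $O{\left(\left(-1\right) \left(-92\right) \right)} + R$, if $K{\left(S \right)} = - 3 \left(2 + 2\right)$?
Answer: $-2176$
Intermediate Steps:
$K{\left(S \right)} = -12$ ($K{\left(S \right)} = \left(-3\right) 4 = -12$)
$R = -2268$ ($R = \left(-1 - 6\right) \left(-12\right) \left(-27\right) = \left(-7\right) \left(-12\right) \left(-27\right) = 84 \left(-27\right) = -2268$)
$O{\left(\left(-1\right) \left(-92\right) \right)} + R = \left(-1\right) \left(-92\right) - 2268 = 92 - 2268 = -2176$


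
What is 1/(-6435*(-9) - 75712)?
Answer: -1/17797 ≈ -5.6189e-5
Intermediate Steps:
1/(-6435*(-9) - 75712) = 1/(57915 - 75712) = 1/(-17797) = -1/17797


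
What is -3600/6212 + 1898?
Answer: 2946694/1553 ≈ 1897.4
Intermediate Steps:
-3600/6212 + 1898 = -3600*1/6212 + 1898 = -900/1553 + 1898 = 2946694/1553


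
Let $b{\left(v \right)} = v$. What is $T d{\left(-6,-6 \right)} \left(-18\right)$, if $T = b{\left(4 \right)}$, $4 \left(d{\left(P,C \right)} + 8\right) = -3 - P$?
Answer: $522$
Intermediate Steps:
$d{\left(P,C \right)} = - \frac{35}{4} - \frac{P}{4}$ ($d{\left(P,C \right)} = -8 + \frac{-3 - P}{4} = -8 - \left(\frac{3}{4} + \frac{P}{4}\right) = - \frac{35}{4} - \frac{P}{4}$)
$T = 4$
$T d{\left(-6,-6 \right)} \left(-18\right) = 4 \left(- \frac{35}{4} - - \frac{3}{2}\right) \left(-18\right) = 4 \left(- \frac{35}{4} + \frac{3}{2}\right) \left(-18\right) = 4 \left(- \frac{29}{4}\right) \left(-18\right) = \left(-29\right) \left(-18\right) = 522$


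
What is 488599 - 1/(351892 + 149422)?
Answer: 244941519085/501314 ≈ 4.8860e+5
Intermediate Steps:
488599 - 1/(351892 + 149422) = 488599 - 1/501314 = 244941519085/501314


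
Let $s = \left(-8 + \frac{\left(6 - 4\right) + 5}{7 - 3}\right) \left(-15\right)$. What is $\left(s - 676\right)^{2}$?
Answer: $\frac{5424241}{16} \approx 3.3902 \cdot 10^{5}$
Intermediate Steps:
$s = \frac{375}{4}$ ($s = \left(-8 + \frac{\left(6 - 4\right) + 5}{4}\right) \left(-15\right) = \left(-8 + \left(2 + 5\right) \frac{1}{4}\right) \left(-15\right) = \left(-8 + 7 \cdot \frac{1}{4}\right) \left(-15\right) = \left(-8 + \frac{7}{4}\right) \left(-15\right) = \left(- \frac{25}{4}\right) \left(-15\right) = \frac{375}{4} \approx 93.75$)
$\left(s - 676\right)^{2} = \left(\frac{375}{4} - 676\right)^{2} = \left(- \frac{2329}{4}\right)^{2} = \frac{5424241}{16}$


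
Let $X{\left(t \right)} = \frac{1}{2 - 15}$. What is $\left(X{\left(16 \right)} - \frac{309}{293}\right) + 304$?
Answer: $\frac{1153626}{3809} \approx 302.87$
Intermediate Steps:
$X{\left(t \right)} = - \frac{1}{13}$ ($X{\left(t \right)} = \frac{1}{-13} = - \frac{1}{13}$)
$\left(X{\left(16 \right)} - \frac{309}{293}\right) + 304 = \left(- \frac{1}{13} - \frac{309}{293}\right) + 304 = - \frac{4310}{3809} + 304 = \frac{1153626}{3809}$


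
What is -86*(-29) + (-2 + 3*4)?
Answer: 2504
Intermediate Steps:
-86*(-29) + (-2 + 3*4) = 2494 + (-2 + 12) = 2494 + 10 = 2504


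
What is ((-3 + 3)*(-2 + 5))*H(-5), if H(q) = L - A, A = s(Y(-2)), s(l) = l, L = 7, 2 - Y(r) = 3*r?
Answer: 0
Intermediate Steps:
Y(r) = 2 - 3*r
A = 8 (A = 2 - 3*(-2) = 2 + 6 = 8)
H(q) = -1 (H(q) = 7 - 1*8 = 7 - 8 = -1)
((-3 + 3)*(-2 + 5))*H(-5) = ((-3 + 3)*(-2 + 5))*(-1) = (0*3)*(-1) = 0*(-1) = 0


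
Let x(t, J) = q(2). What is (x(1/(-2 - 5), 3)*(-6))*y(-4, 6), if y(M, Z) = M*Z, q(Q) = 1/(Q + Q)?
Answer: 36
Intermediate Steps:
q(Q) = 1/(2*Q)
x(t, J) = ¼ (x(t, J) = (½)/2 = (½)*(½) = ¼)
(x(1/(-2 - 5), 3)*(-6))*y(-4, 6) = ((¼)*(-6))*(-4*6) = -3/2*(-24) = 36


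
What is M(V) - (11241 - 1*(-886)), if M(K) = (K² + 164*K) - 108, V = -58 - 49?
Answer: -18334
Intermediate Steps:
V = -107
M(K) = -108 + K² + 164*K
M(V) - (11241 - 1*(-886)) = (-108 + (-107)² + 164*(-107)) - (11241 - 1*(-886)) = (-108 + 11449 - 17548) - (11241 + 886) = -6207 - 1*12127 = -6207 - 12127 = -18334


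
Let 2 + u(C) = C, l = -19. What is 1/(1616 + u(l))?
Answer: 1/1595 ≈ 0.00062696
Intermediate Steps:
u(C) = -2 + C
1/(1616 + u(l)) = 1/(1616 + (-2 - 19)) = 1/(1616 - 21) = 1/1595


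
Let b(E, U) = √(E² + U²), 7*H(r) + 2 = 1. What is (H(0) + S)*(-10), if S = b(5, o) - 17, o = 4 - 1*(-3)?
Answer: 1200/7 - 10*√74 ≈ 85.405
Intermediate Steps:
H(r) = -⅐ (H(r) = -2/7 + (⅐)*1 = -2/7 + ⅐ = -⅐)
o = 7 (o = 4 + 3 = 7)
S = -17 + √74 (S = √(5² + 7²) - 17 = √(25 + 49) - 17 = √74 - 17 = -17 + √74 ≈ -8.3977)
(H(0) + S)*(-10) = (-⅐ + (-17 + √74))*(-10) = (-120/7 + √74)*(-10) = 1200/7 - 10*√74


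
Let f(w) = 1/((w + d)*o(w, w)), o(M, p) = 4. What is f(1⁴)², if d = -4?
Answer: 1/144 ≈ 0.0069444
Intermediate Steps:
f(w) = 1/(4*(-4 + w)) (f(w) = 1/((w - 4)*4) = (¼)/(-4 + w) = 1/(4*(-4 + w)))
f(1⁴)² = (1/(4*(-4 + 1⁴)))² = (1/(4*(-4 + 1)))² = ((¼)/(-3))² = ((¼)*(-⅓))² = (-1/12)² = 1/144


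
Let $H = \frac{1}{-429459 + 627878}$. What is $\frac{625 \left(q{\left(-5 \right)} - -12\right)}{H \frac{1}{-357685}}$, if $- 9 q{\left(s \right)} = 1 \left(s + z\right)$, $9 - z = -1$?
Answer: $- \frac{4568790313465625}{9} \approx -5.0764 \cdot 10^{14}$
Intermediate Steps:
$z = 10$ ($z = 9 - -1 = 9 + 1 = 10$)
$q{\left(s \right)} = - \frac{10}{9} - \frac{s}{9}$ ($q{\left(s \right)} = - \frac{1 \left(s + 10\right)}{9} = - \frac{1 \left(10 + s\right)}{9} = - \frac{10 + s}{9} = - \frac{10}{9} - \frac{s}{9}$)
$H = \frac{1}{198419} \approx 5.0398 \cdot 10^{-6}$
$\frac{625 \left(q{\left(-5 \right)} - -12\right)}{H \frac{1}{-357685}} = \frac{625 \left(\left(- \frac{10}{9} - - \frac{5}{9}\right) - -12\right)}{\frac{1}{198419} \frac{1}{-357685}} = \frac{625 \left(\left(- \frac{10}{9} + \frac{5}{9}\right) + 12\right)}{\frac{1}{198419} \left(- \frac{1}{357685}\right)} = \frac{625 \left(- \frac{5}{9} + 12\right)}{- \frac{1}{70971500015}} = 625 \cdot \frac{103}{9} \left(-70971500015\right) = \frac{64375}{9} \left(-70971500015\right) = - \frac{4568790313465625}{9}$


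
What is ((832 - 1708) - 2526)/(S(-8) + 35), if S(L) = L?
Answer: -126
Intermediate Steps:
((832 - 1708) - 2526)/(S(-8) + 35) = ((832 - 1708) - 2526)/(-8 + 35) = (-876 - 2526)/27 = -3402*1/27 = -126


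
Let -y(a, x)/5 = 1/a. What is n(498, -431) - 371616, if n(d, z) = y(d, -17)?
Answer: -185064773/498 ≈ -3.7162e+5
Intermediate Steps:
y(a, x) = -5/a
n(d, z) = -5/d
n(498, -431) - 371616 = -5/498 - 371616 = -185064773/498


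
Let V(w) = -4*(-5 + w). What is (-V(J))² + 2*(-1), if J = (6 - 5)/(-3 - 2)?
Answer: 10766/25 ≈ 430.64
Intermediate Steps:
J = -⅕ (J = 1/(-5) = 1*(-⅕) = -⅕ ≈ -0.20000)
V(w) = 20 - 4*w
(-V(J))² + 2*(-1) = (-(20 - 4*(-⅕)))² + 2*(-1) = (-(20 + ⅘))² - 2 = (-1*104/5)² - 2 = (-104/5)² - 2 = 10816/25 - 2 = 10766/25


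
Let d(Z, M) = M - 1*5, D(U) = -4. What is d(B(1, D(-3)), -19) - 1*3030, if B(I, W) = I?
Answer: -3054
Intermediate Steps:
d(Z, M) = -5 + M (d(Z, M) = M - 5 = -5 + M)
d(B(1, D(-3)), -19) - 1*3030 = (-5 - 19) - 1*3030 = -24 - 3030 = -3054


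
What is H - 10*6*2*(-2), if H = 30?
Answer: 270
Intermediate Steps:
H - 10*6*2*(-2) = 30 - 10*6*2*(-2) = 30 - 120*(-2) = 30 - 10*(-24) = 30 + 240 = 270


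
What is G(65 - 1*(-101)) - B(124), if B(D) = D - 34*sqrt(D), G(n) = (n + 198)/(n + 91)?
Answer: -31504/257 + 68*sqrt(31) ≈ 256.02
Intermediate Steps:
G(n) = (198 + n)/(91 + n)
G(65 - 1*(-101)) - B(124) = (198 + (65 - 1*(-101)))/(91 + (65 - 1*(-101))) - (124 - 68*sqrt(31)) = (198 + (65 + 101))/(91 + (65 + 101)) - (124 - 68*sqrt(31)) = (198 + 166)/(91 + 166) - (124 - 68*sqrt(31)) = 364/257 + (-124 + 68*sqrt(31)) = -31504/257 + 68*sqrt(31)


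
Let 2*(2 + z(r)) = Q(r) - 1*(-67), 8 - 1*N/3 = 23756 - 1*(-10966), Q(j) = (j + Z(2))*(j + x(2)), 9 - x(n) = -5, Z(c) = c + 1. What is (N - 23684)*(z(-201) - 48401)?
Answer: 3816436969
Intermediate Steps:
Z(c) = 1 + c
x(n) = 14 (x(n) = 9 - 1*(-5) = 9 + 5 = 14)
Q(j) = (3 + j)*(14 + j) (Q(j) = (j + (1 + 2))*(j + 14) = (j + 3)*(14 + j) = (3 + j)*(14 + j))
N = -104142 (N = 24 - 3*(23756 - 1*(-10966)) = 24 - 3*(23756 + 10966) = 24 - 3*34722 = 24 - 104166 = -104142)
z(r) = 105/2 + r²/2 + 17*r/2 (z(r) = -2 + ((42 + r² + 17*r) - 1*(-67))/2 = -2 + ((42 + r² + 17*r) + 67)/2 = -2 + (109 + r² + 17*r)/2 = -2 + (109/2 + r²/2 + 17*r/2) = 105/2 + r²/2 + 17*r/2)
(N - 23684)*(z(-201) - 48401) = (-104142 - 23684)*((105/2 + (½)*(-201)² + (17/2)*(-201)) - 48401) = -127826*((105/2 + (½)*40401 - 3417/2) - 48401) = -127826*((105/2 + 40401/2 - 3417/2) - 48401) = -127826*(37089/2 - 48401) = -127826*(-59713/2) = 3816436969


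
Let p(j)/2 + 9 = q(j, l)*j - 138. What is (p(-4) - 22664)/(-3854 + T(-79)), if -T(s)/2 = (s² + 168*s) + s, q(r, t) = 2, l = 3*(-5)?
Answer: -11487/5183 ≈ -2.2163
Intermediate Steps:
l = -15
T(s) = -338*s - 2*s² (T(s) = -2*((s² + 168*s) + s) = -2*(s² + 169*s) = -338*s - 2*s²)
p(j) = -294 + 4*j (p(j) = -18 + 2*(2*j - 138) = -18 + 2*(-138 + 2*j) = -18 + (-276 + 4*j) = -294 + 4*j)
(p(-4) - 22664)/(-3854 + T(-79)) = ((-294 + 4*(-4)) - 22664)/(-3854 - 2*(-79)*(169 - 79)) = ((-294 - 16) - 22664)/(-3854 - 2*(-79)*90) = (-310 - 22664)/(-3854 + 14220) = -22974/10366 = -22974*1/10366 = -11487/5183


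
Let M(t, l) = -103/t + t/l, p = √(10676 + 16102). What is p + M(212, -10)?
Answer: -22987/1060 + √26778 ≈ 141.95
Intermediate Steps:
p = √26778 ≈ 163.64
p + M(212, -10) = √26778 + (-103/212 + 212/(-10)) = √26778 + (-103*1/212 + 212*(-⅒)) = √26778 + (-103/212 - 106/5) = √26778 - 22987/1060 = -22987/1060 + √26778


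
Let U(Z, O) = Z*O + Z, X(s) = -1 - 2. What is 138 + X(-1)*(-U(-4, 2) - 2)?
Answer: 108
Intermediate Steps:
X(s) = -3
U(Z, O) = Z + O*Z (U(Z, O) = O*Z + Z = Z + O*Z)
138 + X(-1)*(-U(-4, 2) - 2) = 138 - 3*(-(-4)*(1 + 2) - 2) = 138 - 3*(-(-4)*3 - 2) = 138 - 3*(-1*(-12) - 2) = 138 - 3*(12 - 2) = 138 - 3*10 = 138 - 30 = 108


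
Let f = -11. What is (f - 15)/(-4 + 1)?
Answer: 26/3 ≈ 8.6667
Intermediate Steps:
(f - 15)/(-4 + 1) = (-11 - 15)/(-4 + 1) = -26/(-3) = -26*(-⅓) = 26/3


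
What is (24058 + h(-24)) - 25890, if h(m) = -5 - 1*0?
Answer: -1837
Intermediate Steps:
h(m) = -5 (h(m) = -5 + 0 = -5)
(24058 + h(-24)) - 25890 = (24058 - 5) - 25890 = 24053 - 25890 = -1837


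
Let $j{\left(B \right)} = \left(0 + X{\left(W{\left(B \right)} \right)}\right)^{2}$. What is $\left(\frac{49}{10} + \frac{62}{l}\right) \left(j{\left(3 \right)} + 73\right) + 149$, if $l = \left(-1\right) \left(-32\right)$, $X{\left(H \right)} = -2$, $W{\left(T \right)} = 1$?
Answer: $\frac{54039}{80} \approx 675.49$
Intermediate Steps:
$l = 32$
$j{\left(B \right)} = 4$ ($j{\left(B \right)} = \left(0 - 2\right)^{2} = \left(-2\right)^{2} = 4$)
$\left(\frac{49}{10} + \frac{62}{l}\right) \left(j{\left(3 \right)} + 73\right) + 149 = \left(\frac{49}{10} + \frac{62}{32}\right) \left(4 + 73\right) + 149 = \left(49 \cdot \frac{1}{10} + 62 \cdot \frac{1}{32}\right) 77 + 149 = \left(\frac{49}{10} + \frac{31}{16}\right) 77 + 149 = \frac{547}{80} \cdot 77 + 149 = \frac{42119}{80} + 149 = \frac{54039}{80}$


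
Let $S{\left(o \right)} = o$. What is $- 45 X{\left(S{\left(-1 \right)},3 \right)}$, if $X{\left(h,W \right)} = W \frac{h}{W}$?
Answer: $45$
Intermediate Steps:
$X{\left(h,W \right)} = h$
$- 45 X{\left(S{\left(-1 \right)},3 \right)} = \left(-45\right) \left(-1\right) = 45$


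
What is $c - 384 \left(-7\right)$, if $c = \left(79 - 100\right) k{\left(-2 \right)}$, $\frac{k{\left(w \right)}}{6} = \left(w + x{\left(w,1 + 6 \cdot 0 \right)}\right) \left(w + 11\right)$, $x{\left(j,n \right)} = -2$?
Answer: $7224$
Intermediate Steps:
$k{\left(w \right)} = 6 \left(-2 + w\right) \left(11 + w\right)$ ($k{\left(w \right)} = 6 \left(w - 2\right) \left(w + 11\right) = 6 \left(-2 + w\right) \left(11 + w\right)$)
$c = 4536$ ($c = \left(79 - 100\right) \left(-132 + 6 \left(-2\right)^{2} + 54 \left(-2\right)\right) = - 21 \left(-132 + 6 \cdot 4 - 108\right) = - 21 \left(-132 + 24 - 108\right) = \left(-21\right) \left(-216\right) = 4536$)
$c - 384 \left(-7\right) = 4536 - 384 \left(-7\right) = 4536 - -2688 = 4536 + 2688 = 7224$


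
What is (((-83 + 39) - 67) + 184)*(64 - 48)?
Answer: 1168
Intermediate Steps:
(((-83 + 39) - 67) + 184)*(64 - 48) = ((-44 - 67) + 184)*16 = (-111 + 184)*16 = 73*16 = 1168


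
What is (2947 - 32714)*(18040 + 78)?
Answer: -539318506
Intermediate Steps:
(2947 - 32714)*(18040 + 78) = -29767*18118 = -539318506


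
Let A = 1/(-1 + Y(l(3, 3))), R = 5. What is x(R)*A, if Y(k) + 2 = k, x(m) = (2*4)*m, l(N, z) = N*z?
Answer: 20/3 ≈ 6.6667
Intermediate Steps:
x(m) = 8*m
Y(k) = -2 + k
A = ⅙ (A = 1/(-1 + (-2 + 3*3)) = 1/(-1 + (-2 + 9)) = 1/(-1 + 7) = 1/6 = ⅙ ≈ 0.16667)
x(R)*A = (8*5)*(⅙) = 40*(⅙) = 20/3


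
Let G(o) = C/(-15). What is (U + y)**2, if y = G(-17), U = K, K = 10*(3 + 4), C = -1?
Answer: 1104601/225 ≈ 4909.3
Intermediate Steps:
K = 70 (K = 10*7 = 70)
G(o) = 1/15 (G(o) = -1/(-15) = -1*(-1/15) = 1/15)
U = 70
y = 1/15 ≈ 0.066667
(U + y)**2 = (70 + 1/15)**2 = (1051/15)**2 = 1104601/225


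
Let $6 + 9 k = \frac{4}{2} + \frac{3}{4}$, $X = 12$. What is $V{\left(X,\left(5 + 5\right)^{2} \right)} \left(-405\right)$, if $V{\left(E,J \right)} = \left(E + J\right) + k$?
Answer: $- \frac{180855}{4} \approx -45214.0$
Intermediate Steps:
$k = - \frac{13}{36}$ ($k = - \frac{2}{3} + \frac{\frac{4}{2} + \frac{3}{4}}{9} = - \frac{2}{3} + \frac{4 \cdot \frac{1}{2} + 3 \cdot \frac{1}{4}}{9} = - \frac{2}{3} + \frac{2 + \frac{3}{4}}{9} = - \frac{2}{3} + \frac{1}{9} \cdot \frac{11}{4} = - \frac{2}{3} + \frac{11}{36} = - \frac{13}{36} \approx -0.36111$)
$V{\left(E,J \right)} = - \frac{13}{36} + E + J$ ($V{\left(E,J \right)} = \left(E + J\right) - \frac{13}{36} = - \frac{13}{36} + E + J$)
$V{\left(X,\left(5 + 5\right)^{2} \right)} \left(-405\right) = \left(- \frac{13}{36} + 12 + \left(5 + 5\right)^{2}\right) \left(-405\right) = \left(- \frac{13}{36} + 12 + 10^{2}\right) \left(-405\right) = \left(- \frac{13}{36} + 12 + 100\right) \left(-405\right) = \frac{4019}{36} \left(-405\right) = - \frac{180855}{4}$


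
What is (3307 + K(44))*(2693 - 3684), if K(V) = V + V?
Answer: -3364445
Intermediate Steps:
K(V) = 2*V
(3307 + K(44))*(2693 - 3684) = (3307 + 2*44)*(2693 - 3684) = (3307 + 88)*(-991) = 3395*(-991) = -3364445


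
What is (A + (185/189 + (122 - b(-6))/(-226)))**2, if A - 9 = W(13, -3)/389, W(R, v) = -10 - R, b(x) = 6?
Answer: 6107027536285729/69020753784129 ≈ 88.481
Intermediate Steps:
A = 3478/389 (A = 9 + (-10 - 1*13)/389 = 9 + (-10 - 13)*(1/389) = 9 - 23*1/389 = 9 - 23/389 = 3478/389 ≈ 8.9409)
(A + (185/189 + (122 - b(-6))/(-226)))**2 = (3478/389 + (185/189 + (122 - 1*6)/(-226)))**2 = (3478/389 + (185*(1/189) + (122 - 6)*(-1/226)))**2 = (3478/389 + (185/189 + 116*(-1/226)))**2 = (3478/389 + (185/189 - 58/113))**2 = (3478/389 + 9943/21357)**2 = (78147473/8307873)**2 = 6107027536285729/69020753784129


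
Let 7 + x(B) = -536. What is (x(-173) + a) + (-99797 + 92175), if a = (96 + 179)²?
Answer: 67460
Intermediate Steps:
x(B) = -543 (x(B) = -7 - 536 = -543)
a = 75625 (a = 275² = 75625)
(x(-173) + a) + (-99797 + 92175) = (-543 + 75625) + (-99797 + 92175) = 75082 - 7622 = 67460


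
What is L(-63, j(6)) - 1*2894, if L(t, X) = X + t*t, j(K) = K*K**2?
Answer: 1291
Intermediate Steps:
j(K) = K**3
L(t, X) = X + t**2
L(-63, j(6)) - 1*2894 = (6**3 + (-63)**2) - 1*2894 = (216 + 3969) - 2894 = 4185 - 2894 = 1291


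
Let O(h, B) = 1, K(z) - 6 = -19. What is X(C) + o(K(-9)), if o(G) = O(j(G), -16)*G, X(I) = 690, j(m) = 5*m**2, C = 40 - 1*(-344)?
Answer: 677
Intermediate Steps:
K(z) = -13 (K(z) = 6 - 19 = -13)
C = 384 (C = 40 + 344 = 384)
o(G) = G (o(G) = 1*G = G)
X(C) + o(K(-9)) = 690 - 13 = 677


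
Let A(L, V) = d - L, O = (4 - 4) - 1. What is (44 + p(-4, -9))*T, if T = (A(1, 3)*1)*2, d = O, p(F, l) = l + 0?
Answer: -140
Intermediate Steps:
O = -1 (O = 0 - 1 = -1)
p(F, l) = l
d = -1
A(L, V) = -1 - L
T = -4 (T = ((-1 - 1*1)*1)*2 = ((-1 - 1)*1)*2 = -2*1*2 = -2*2 = -4)
(44 + p(-4, -9))*T = (44 - 9)*(-4) = 35*(-4) = -140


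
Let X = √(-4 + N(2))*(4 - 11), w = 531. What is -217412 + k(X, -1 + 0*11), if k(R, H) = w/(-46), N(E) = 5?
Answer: -10001483/46 ≈ -2.1742e+5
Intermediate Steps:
X = -7 (X = √(-4 + 5)*(4 - 11) = √1*(-7) = 1*(-7) = -7)
k(R, H) = -531/46 (k(R, H) = 531/(-46) = 531*(-1/46) = -531/46)
-217412 + k(X, -1 + 0*11) = -217412 - 531/46 = -10001483/46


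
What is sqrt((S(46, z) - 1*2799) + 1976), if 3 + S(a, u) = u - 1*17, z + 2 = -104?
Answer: I*sqrt(949) ≈ 30.806*I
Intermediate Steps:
z = -106 (z = -2 - 104 = -106)
S(a, u) = -20 + u (S(a, u) = -3 + (u - 1*17) = -3 + (u - 17) = -3 + (-17 + u) = -20 + u)
sqrt((S(46, z) - 1*2799) + 1976) = sqrt(((-20 - 106) - 1*2799) + 1976) = sqrt((-126 - 2799) + 1976) = sqrt(-2925 + 1976) = sqrt(-949) = I*sqrt(949)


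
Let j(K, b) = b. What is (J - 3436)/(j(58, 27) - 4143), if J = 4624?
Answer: -99/343 ≈ -0.28863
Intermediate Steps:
(J - 3436)/(j(58, 27) - 4143) = (4624 - 3436)/(27 - 4143) = 1188/(-4116) = 1188*(-1/4116) = -99/343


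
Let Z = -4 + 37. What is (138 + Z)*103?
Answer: 17613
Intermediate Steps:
Z = 33
(138 + Z)*103 = (138 + 33)*103 = 171*103 = 17613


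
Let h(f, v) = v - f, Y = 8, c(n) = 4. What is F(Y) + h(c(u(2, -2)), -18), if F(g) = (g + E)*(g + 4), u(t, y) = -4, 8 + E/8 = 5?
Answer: -214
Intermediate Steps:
E = -24 (E = -64 + 8*5 = -64 + 40 = -24)
F(g) = (-24 + g)*(4 + g) (F(g) = (g - 24)*(g + 4) = (-24 + g)*(4 + g))
F(Y) + h(c(u(2, -2)), -18) = (-96 + 8**2 - 20*8) + (-18 - 1*4) = (-96 + 64 - 160) + (-18 - 4) = -192 - 22 = -214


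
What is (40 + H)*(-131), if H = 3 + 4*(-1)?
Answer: -5109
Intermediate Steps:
H = -1 (H = 3 - 4 = -1)
(40 + H)*(-131) = (40 - 1)*(-131) = 39*(-131) = -5109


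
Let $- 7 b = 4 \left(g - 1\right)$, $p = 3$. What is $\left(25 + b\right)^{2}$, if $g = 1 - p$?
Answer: $\frac{34969}{49} \approx 713.65$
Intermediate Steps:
$g = -2$ ($g = 1 - 3 = -2$)
$b = \frac{12}{7}$ ($b = - \frac{4 \left(-2 - 1\right)}{7} = - \frac{4 \left(-3\right)}{7} = \left(- \frac{1}{7}\right) \left(-12\right) = \frac{12}{7} \approx 1.7143$)
$\left(25 + b\right)^{2} = \left(25 + \frac{12}{7}\right)^{2} = \left(\frac{187}{7}\right)^{2} = \frac{34969}{49}$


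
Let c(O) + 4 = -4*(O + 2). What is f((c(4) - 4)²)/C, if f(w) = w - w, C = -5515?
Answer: 0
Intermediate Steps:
c(O) = -12 - 4*O (c(O) = -4 - 4*(O + 2) = -4 - 4*(2 + O) = -4 + (-8 - 4*O) = -12 - 4*O)
f(w) = 0
f((c(4) - 4)²)/C = 0/(-5515) = 0*(-1/5515) = 0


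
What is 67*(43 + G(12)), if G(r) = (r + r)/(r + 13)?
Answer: 73633/25 ≈ 2945.3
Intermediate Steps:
G(r) = 2*r/(13 + r) (G(r) = (2*r)/(13 + r) = 2*r/(13 + r))
67*(43 + G(12)) = 67*(43 + 2*12/(13 + 12)) = 67*(43 + 2*12/25) = 67*(43 + 2*12*(1/25)) = 67*(43 + 24/25) = 67*(1099/25) = 73633/25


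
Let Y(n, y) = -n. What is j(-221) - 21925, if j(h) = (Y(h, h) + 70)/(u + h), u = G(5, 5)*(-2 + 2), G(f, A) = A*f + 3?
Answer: -4845716/221 ≈ -21926.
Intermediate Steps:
G(f, A) = 3 + A*f
u = 0 (u = (3 + 5*5)*(-2 + 2) = (3 + 25)*0 = 28*0 = 0)
j(h) = (70 - h)/h (j(h) = (-h + 70)/(0 + h) = (70 - h)/h)
j(-221) - 21925 = (70 - 1*(-221))/(-221) - 21925 = -(70 + 221)/221 - 21925 = -1/221*291 - 21925 = -291/221 - 21925 = -4845716/221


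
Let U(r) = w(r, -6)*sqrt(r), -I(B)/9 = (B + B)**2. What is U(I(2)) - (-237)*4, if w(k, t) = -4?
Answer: 948 - 48*I ≈ 948.0 - 48.0*I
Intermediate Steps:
I(B) = -36*B**2 (I(B) = -9*(B + B)**2 = -9*4*B**2 = -36*B**2)
U(r) = -4*sqrt(r)
U(I(2)) - (-237)*4 = -4*12*I - (-237)*4 = -4*12*I - 1*(-948) = -48*I + 948 = 948 - 48*I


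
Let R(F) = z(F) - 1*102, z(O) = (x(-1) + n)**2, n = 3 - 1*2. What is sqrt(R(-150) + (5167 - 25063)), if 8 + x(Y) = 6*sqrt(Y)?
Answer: sqrt(-19985 - 84*I) ≈ 0.2971 - 141.37*I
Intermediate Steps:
n = 1 (n = 3 - 2 = 1)
x(Y) = -8 + 6*sqrt(Y)
z(O) = (-7 + 6*I)**2 (z(O) = ((-8 + 6*sqrt(-1)) + 1)**2 = ((-8 + 6*I) + 1)**2 = (-7 + 6*I)**2)
R(F) = -89 - 84*I (R(F) = (13 - 84*I) - 1*102 = (13 - 84*I) - 102 = -89 - 84*I)
sqrt(R(-150) + (5167 - 25063)) = sqrt((-89 - 84*I) + (5167 - 25063)) = sqrt((-89 - 84*I) - 19896) = sqrt(-19985 - 84*I)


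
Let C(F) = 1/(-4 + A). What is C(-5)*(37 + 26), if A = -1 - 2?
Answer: -9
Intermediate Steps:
A = -3
C(F) = -⅐ (C(F) = 1/(-4 - 3) = 1/(-7) = -⅐)
C(-5)*(37 + 26) = -(37 + 26)/7 = -⅐*63 = -9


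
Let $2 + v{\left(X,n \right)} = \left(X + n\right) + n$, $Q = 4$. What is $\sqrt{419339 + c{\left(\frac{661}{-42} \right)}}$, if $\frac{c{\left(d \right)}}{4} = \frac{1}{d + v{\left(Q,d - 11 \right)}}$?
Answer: $\frac{\sqrt{371316664363}}{941} \approx 647.56$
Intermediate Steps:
$v{\left(X,n \right)} = -2 + X + 2 n$ ($v{\left(X,n \right)} = -2 + \left(\left(X + n\right) + n\right) = -2 + \left(X + 2 n\right) = -2 + X + 2 n$)
$c{\left(d \right)} = \frac{4}{-20 + 3 d}$ ($c{\left(d \right)} = \frac{4}{d + \left(-2 + 4 + 2 \left(d - 11\right)\right)} = \frac{4}{d + \left(-2 + 4 + 2 \left(-11 + d\right)\right)} = \frac{4}{d + \left(-2 + 4 + \left(-22 + 2 d\right)\right)} = \frac{4}{d + \left(-20 + 2 d\right)} = \frac{4}{-20 + 3 d}$)
$\sqrt{419339 + c{\left(\frac{661}{-42} \right)}} = \sqrt{419339 + \frac{4}{-20 + 3 \frac{661}{-42}}} = \sqrt{419339 + \frac{4}{-20 + 3 \cdot 661 \left(- \frac{1}{42}\right)}} = \sqrt{419339 + \frac{4}{-20 + 3 \left(- \frac{661}{42}\right)}} = \sqrt{419339 + \frac{4}{-20 - \frac{661}{14}}} = \sqrt{419339 + \frac{4}{- \frac{941}{14}}} = \sqrt{419339 + 4 \left(- \frac{14}{941}\right)} = \sqrt{419339 - \frac{56}{941}} = \sqrt{\frac{394597943}{941}} = \frac{\sqrt{371316664363}}{941}$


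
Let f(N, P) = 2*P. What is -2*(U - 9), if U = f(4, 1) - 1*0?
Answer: 14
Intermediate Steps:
U = 2 (U = 2*1 - 1*0 = 2 + 0 = 2)
-2*(U - 9) = -2*(2 - 9) = -2*(-7) = 14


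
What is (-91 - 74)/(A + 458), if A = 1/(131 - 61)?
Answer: -3850/10687 ≈ -0.36025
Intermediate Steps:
A = 1/70 ≈ 0.014286
(-91 - 74)/(A + 458) = (-91 - 74)/(1/70 + 458) = -165/32061/70 = -165*70/32061 = -3850/10687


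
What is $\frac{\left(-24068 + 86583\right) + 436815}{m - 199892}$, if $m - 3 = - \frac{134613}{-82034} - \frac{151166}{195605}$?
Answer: $- \frac{8012379290418100}{3207457048852509} \approx -2.498$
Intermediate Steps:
$m = \frac{62069005931}{16046260570}$ ($m = 3 - \left(- \frac{134613}{82034} + \frac{151166}{195605}\right) = 3 - - \frac{13930224221}{16046260570} = 3 + \left(\frac{134613}{82034} - \frac{151166}{195605}\right) = 3 + \frac{13930224221}{16046260570} = \frac{62069005931}{16046260570} \approx 3.8681$)
$\frac{\left(-24068 + 86583\right) + 436815}{m - 199892} = \frac{\left(-24068 + 86583\right) + 436815}{\frac{62069005931}{16046260570} - 199892} = \frac{62515 + 436815}{- \frac{3207457048852509}{16046260570}} = 499330 \left(- \frac{16046260570}{3207457048852509}\right) = - \frac{8012379290418100}{3207457048852509}$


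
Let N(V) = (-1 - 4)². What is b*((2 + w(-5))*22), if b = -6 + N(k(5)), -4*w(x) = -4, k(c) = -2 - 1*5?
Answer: 1254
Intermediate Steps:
k(c) = -7 (k(c) = -2 - 5 = -7)
w(x) = 1 (w(x) = -¼*(-4) = 1)
N(V) = 25 (N(V) = (-5)² = 25)
b = 19 (b = -6 + 25 = 19)
b*((2 + w(-5))*22) = 19*((2 + 1)*22) = 19*(3*22) = 19*66 = 1254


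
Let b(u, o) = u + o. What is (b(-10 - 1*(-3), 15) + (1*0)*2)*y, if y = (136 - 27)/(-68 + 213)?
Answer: 872/145 ≈ 6.0138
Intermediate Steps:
b(u, o) = o + u
y = 109/145 ≈ 0.75172
(b(-10 - 1*(-3), 15) + (1*0)*2)*y = ((15 + (-10 - 1*(-3))) + (1*0)*2)*(109/145) = ((15 + (-10 + 3)) + 0*2)*(109/145) = ((15 - 7) + 0)*(109/145) = (8 + 0)*(109/145) = 8*(109/145) = 872/145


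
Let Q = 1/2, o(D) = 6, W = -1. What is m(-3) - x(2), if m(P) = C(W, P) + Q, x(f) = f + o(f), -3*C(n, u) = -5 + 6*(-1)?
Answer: -23/6 ≈ -3.8333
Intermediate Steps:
C(n, u) = 11/3 (C(n, u) = -(-5 + 6*(-1))/3 = -(-5 - 6)/3 = -⅓*(-11) = 11/3)
x(f) = 6 + f (x(f) = f + 6 = 6 + f)
Q = ½ ≈ 0.50000
m(P) = 25/6 (m(P) = 11/3 + ½ = 25/6)
m(-3) - x(2) = 25/6 - (6 + 2) = 25/6 - 1*8 = 25/6 - 8 = -23/6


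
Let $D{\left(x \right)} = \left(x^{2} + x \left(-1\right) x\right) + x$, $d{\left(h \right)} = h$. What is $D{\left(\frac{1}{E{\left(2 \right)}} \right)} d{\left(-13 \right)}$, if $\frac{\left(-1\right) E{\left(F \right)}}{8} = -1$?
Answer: $- \frac{13}{8} \approx -1.625$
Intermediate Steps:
$E{\left(F \right)} = 8$ ($E{\left(F \right)} = \left(-8\right) \left(-1\right) = 8$)
$D{\left(x \right)} = x$ ($D{\left(x \right)} = \left(x^{2} + - x x\right) + x = \left(x^{2} - x^{2}\right) + x = 0 + x = x$)
$D{\left(\frac{1}{E{\left(2 \right)}} \right)} d{\left(-13 \right)} = \frac{1}{8} \left(-13\right) = - \frac{13}{8}$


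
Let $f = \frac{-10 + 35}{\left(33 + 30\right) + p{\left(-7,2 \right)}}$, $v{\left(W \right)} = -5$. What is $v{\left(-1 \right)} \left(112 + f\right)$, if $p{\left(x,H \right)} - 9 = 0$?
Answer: $- \frac{40445}{72} \approx -561.74$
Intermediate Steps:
$p{\left(x,H \right)} = 9$ ($p{\left(x,H \right)} = 9 + 0 = 9$)
$f = \frac{25}{72}$ ($f = \frac{-10 + 35}{\left(33 + 30\right) + 9} = \frac{25}{63 + 9} = \frac{25}{72} \approx 0.34722$)
$v{\left(-1 \right)} \left(112 + f\right) = - 5 \left(112 + \frac{25}{72}\right) = \left(-5\right) \frac{8089}{72} = - \frac{40445}{72}$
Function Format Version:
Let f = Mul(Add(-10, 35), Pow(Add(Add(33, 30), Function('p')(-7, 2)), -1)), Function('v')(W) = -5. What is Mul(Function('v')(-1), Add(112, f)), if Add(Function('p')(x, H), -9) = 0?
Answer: Rational(-40445, 72) ≈ -561.74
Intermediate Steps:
Function('p')(x, H) = 9 (Function('p')(x, H) = Add(9, 0) = 9)
f = Rational(25, 72) (f = Mul(Add(-10, 35), Pow(Add(Add(33, 30), 9), -1)) = Mul(25, Pow(Add(63, 9), -1)) = Mul(25, Pow(72, -1)) = Mul(25, Rational(1, 72)) = Rational(25, 72) ≈ 0.34722)
Mul(Function('v')(-1), Add(112, f)) = Mul(-5, Add(112, Rational(25, 72))) = Mul(-5, Rational(8089, 72)) = Rational(-40445, 72)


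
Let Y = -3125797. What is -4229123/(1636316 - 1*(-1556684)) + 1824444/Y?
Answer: -19044829678031/9980669821000 ≈ -1.9082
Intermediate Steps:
-4229123/(1636316 - 1*(-1556684)) + 1824444/Y = -4229123/(1636316 - 1*(-1556684)) + 1824444/(-3125797) = -4229123/(1636316 + 1556684) + 1824444*(-1/3125797) = -4229123/3193000 - 1824444/3125797 = -19044829678031/9980669821000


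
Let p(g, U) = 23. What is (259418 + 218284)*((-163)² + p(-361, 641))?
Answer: 12703051584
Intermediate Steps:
(259418 + 218284)*((-163)² + p(-361, 641)) = (259418 + 218284)*((-163)² + 23) = 477702*(26569 + 23) = 477702*26592 = 12703051584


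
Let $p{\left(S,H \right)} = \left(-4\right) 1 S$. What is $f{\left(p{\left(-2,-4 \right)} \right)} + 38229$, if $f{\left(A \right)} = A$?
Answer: $38237$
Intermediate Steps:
$p{\left(S,H \right)} = - 4 S$
$f{\left(p{\left(-2,-4 \right)} \right)} + 38229 = \left(-4\right) \left(-2\right) + 38229 = 8 + 38229 = 38237$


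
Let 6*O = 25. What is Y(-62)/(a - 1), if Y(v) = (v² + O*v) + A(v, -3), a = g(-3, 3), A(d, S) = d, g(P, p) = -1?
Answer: -10571/6 ≈ -1761.8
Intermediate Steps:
O = 25/6 (O = (⅙)*25 = 25/6 ≈ 4.1667)
a = -1
Y(v) = v² + 31*v/6 (Y(v) = (v² + 25*v/6) + v = v² + 31*v/6)
Y(-62)/(a - 1) = ((⅙)*(-62)*(31 + 6*(-62)))/(-1 - 1) = ((⅙)*(-62)*(31 - 372))/(-2) = ((⅙)*(-62)*(-341))*(-½) = (10571/3)*(-½) = -10571/6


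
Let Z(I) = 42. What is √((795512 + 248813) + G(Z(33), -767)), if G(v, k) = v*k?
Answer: √1012111 ≈ 1006.0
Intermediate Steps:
G(v, k) = k*v
√((795512 + 248813) + G(Z(33), -767)) = √((795512 + 248813) - 767*42) = √(1044325 - 32214) = √1012111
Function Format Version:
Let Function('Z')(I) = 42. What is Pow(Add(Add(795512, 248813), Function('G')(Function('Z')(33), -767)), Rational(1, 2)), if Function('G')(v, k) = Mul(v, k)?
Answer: Pow(1012111, Rational(1, 2)) ≈ 1006.0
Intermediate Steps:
Function('G')(v, k) = Mul(k, v)
Pow(Add(Add(795512, 248813), Function('G')(Function('Z')(33), -767)), Rational(1, 2)) = Pow(Add(Add(795512, 248813), Mul(-767, 42)), Rational(1, 2)) = Pow(Add(1044325, -32214), Rational(1, 2)) = Pow(1012111, Rational(1, 2))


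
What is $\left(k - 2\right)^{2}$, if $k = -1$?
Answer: $9$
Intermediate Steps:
$\left(k - 2\right)^{2} = \left(-1 - 2\right)^{2} = \left(-3\right)^{2} = 9$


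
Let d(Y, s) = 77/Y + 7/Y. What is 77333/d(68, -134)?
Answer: 1314661/21 ≈ 62603.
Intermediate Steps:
d(Y, s) = 84/Y
77333/d(68, -134) = 77333/((84/68)) = 77333/((84*(1/68))) = 77333/(21/17) = 77333*(17/21) = 1314661/21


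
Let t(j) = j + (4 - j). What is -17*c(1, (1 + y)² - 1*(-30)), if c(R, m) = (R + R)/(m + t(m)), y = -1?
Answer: -1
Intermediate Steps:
t(j) = 4
c(R, m) = 2*R/(4 + m) (c(R, m) = (R + R)/(m + 4) = (2*R)/(4 + m) = 2*R/(4 + m))
-17*c(1, (1 + y)² - 1*(-30)) = -34/(4 + ((1 - 1)² - 1*(-30))) = -34/(4 + (0² + 30)) = -34/(4 + (0 + 30)) = -34/(4 + 30) = -34/34 = -17*1/17 = -1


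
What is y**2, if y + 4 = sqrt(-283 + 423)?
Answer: 156 - 16*sqrt(35) ≈ 61.343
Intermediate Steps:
y = -4 + 2*sqrt(35) (y = -4 + sqrt(-283 + 423) = -4 + sqrt(140) = -4 + 2*sqrt(35) ≈ 7.8322)
y**2 = (-4 + 2*sqrt(35))**2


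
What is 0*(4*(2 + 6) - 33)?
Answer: 0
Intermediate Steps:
0*(4*(2 + 6) - 33) = 0*(4*8 - 33) = 0*(32 - 33) = 0*(-1) = 0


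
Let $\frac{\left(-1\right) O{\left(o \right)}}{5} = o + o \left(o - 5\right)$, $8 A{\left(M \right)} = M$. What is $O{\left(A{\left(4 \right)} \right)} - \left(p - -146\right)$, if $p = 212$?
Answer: $- \frac{1397}{4} \approx -349.25$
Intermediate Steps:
$A{\left(M \right)} = \frac{M}{8}$
$O{\left(o \right)} = - 5 o - 5 o \left(-5 + o\right)$ ($O{\left(o \right)} = - 5 \left(o + o \left(o - 5\right)\right) = - 5 \left(o + o \left(-5 + o\right)\right) = - 5 o - 5 o \left(-5 + o\right)$)
$O{\left(A{\left(4 \right)} \right)} - \left(p - -146\right) = 5 \cdot \frac{1}{8} \cdot 4 \left(4 - \frac{1}{8} \cdot 4\right) - \left(212 - -146\right) = 5 \cdot \frac{1}{2} \left(4 - \frac{1}{2}\right) - \left(212 + 146\right) = 5 \cdot \frac{1}{2} \left(4 - \frac{1}{2}\right) - 358 = 5 \cdot \frac{1}{2} \cdot \frac{7}{2} - 358 = \frac{35}{4} - 358 = - \frac{1397}{4}$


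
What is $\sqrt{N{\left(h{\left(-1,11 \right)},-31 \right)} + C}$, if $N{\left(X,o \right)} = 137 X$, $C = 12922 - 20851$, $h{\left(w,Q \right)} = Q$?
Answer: $13 i \sqrt{38} \approx 80.137 i$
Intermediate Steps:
$C = -7929$ ($C = 12922 - 20851 = -7929$)
$\sqrt{N{\left(h{\left(-1,11 \right)},-31 \right)} + C} = \sqrt{137 \cdot 11 - 7929} = \sqrt{1507 - 7929} = \sqrt{-6422} = 13 i \sqrt{38}$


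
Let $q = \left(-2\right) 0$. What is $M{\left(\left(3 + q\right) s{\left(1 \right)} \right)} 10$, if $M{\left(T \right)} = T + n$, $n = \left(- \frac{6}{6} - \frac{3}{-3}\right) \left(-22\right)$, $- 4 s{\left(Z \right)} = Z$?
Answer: $- \frac{15}{2} \approx -7.5$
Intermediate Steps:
$s{\left(Z \right)} = - \frac{Z}{4}$
$q = 0$
$n = 0$ ($n = \left(\left(-6\right) \frac{1}{6} - -1\right) \left(-22\right) = \left(-1 + 1\right) \left(-22\right) = 0 \left(-22\right) = 0$)
$M{\left(T \right)} = T$ ($M{\left(T \right)} = T + 0 = T$)
$M{\left(\left(3 + q\right) s{\left(1 \right)} \right)} 10 = \left(3 + 0\right) \left(\left(- \frac{1}{4}\right) 1\right) 10 = 3 \left(- \frac{1}{4}\right) 10 = \left(- \frac{3}{4}\right) 10 = - \frac{15}{2}$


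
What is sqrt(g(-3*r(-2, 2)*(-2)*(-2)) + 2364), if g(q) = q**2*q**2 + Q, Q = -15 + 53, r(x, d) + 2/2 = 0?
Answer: sqrt(23138) ≈ 152.11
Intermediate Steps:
r(x, d) = -1 (r(x, d) = -1 + 0 = -1)
Q = 38
g(q) = 38 + q**4 (g(q) = q**2*q**2 + 38 = q**4 + 38 = 38 + q**4)
sqrt(g(-3*r(-2, 2)*(-2)*(-2)) + 2364) = sqrt((38 + (-3*(-1*(-2))*(-2))**4) + 2364) = sqrt((38 + (-6*(-2))**4) + 2364) = sqrt((38 + (-3*(-4))**4) + 2364) = sqrt((38 + 12**4) + 2364) = sqrt((38 + 20736) + 2364) = sqrt(20774 + 2364) = sqrt(23138)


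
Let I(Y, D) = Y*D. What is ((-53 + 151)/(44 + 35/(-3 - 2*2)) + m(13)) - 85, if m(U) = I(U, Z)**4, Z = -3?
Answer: 90220982/39 ≈ 2.3134e+6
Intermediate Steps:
I(Y, D) = D*Y
m(U) = 81*U**4 (m(U) = (-3*U)**4 = 81*U**4)
((-53 + 151)/(44 + 35/(-3 - 2*2)) + m(13)) - 85 = ((-53 + 151)/(44 + 35/(-3 - 2*2)) + 81*13**4) - 85 = (98/(44 + 35/(-3 - 4)) + 81*28561) - 85 = (98/(44 + 35/(-7)) + 2313441) - 85 = (98/(44 + 35*(-1/7)) + 2313441) - 85 = (98/(44 - 5) + 2313441) - 85 = (98/39 + 2313441) - 85 = 90224297/39 - 85 = 90220982/39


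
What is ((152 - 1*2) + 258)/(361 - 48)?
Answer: 408/313 ≈ 1.3035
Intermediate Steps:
((152 - 1*2) + 258)/(361 - 48) = ((152 - 2) + 258)/313 = (150 + 258)*(1/313) = 408*(1/313) = 408/313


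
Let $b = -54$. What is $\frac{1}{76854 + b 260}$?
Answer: $\frac{1}{62814} \approx 1.592 \cdot 10^{-5}$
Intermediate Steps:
$\frac{1}{76854 + b 260} = \frac{1}{76854 - 14040} = \frac{1}{62814}$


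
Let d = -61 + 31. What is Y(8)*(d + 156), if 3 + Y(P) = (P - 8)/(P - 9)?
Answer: -378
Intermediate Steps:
Y(P) = -3 + (-8 + P)/(-9 + P) (Y(P) = -3 + (P - 8)/(P - 9) = -3 + (-8 + P)/(-9 + P))
d = -30
Y(8)*(d + 156) = ((19 - 2*8)/(-9 + 8))*(-30 + 156) = ((19 - 16)/(-1))*126 = -1*3*126 = -3*126 = -378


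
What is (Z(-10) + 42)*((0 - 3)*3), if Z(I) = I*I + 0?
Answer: -1278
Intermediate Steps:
Z(I) = I**2 (Z(I) = I**2 + 0 = I**2)
(Z(-10) + 42)*((0 - 3)*3) = ((-10)**2 + 42)*((0 - 3)*3) = (100 + 42)*(-3*3) = 142*(-9) = -1278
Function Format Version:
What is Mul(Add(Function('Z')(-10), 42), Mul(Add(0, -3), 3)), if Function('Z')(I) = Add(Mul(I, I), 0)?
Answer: -1278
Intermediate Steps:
Function('Z')(I) = Pow(I, 2) (Function('Z')(I) = Add(Pow(I, 2), 0) = Pow(I, 2))
Mul(Add(Function('Z')(-10), 42), Mul(Add(0, -3), 3)) = Mul(Add(Pow(-10, 2), 42), Mul(Add(0, -3), 3)) = Mul(Add(100, 42), Mul(-3, 3)) = Mul(142, -9) = -1278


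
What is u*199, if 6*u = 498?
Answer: 16517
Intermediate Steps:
u = 83 (u = (1/6)*498 = 83)
u*199 = 83*199 = 16517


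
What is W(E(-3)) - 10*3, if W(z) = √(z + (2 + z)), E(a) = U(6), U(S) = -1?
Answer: -30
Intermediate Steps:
E(a) = -1
W(z) = √(2 + 2*z)
W(E(-3)) - 10*3 = √(2 + 2*(-1)) - 10*3 = √(2 - 2) - 30 = √0 - 30 = 0 - 30 = -30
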